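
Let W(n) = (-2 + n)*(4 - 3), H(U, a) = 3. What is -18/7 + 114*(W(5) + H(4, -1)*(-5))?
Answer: -9594/7 ≈ -1370.6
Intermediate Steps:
W(n) = -2 + n (W(n) = (-2 + n)*1 = -2 + n)
-18/7 + 114*(W(5) + H(4, -1)*(-5)) = -18/7 + 114*((-2 + 5) + 3*(-5)) = -18*⅐ + 114*(3 - 15) = -18/7 + 114*(-12) = -18/7 - 1368 = -9594/7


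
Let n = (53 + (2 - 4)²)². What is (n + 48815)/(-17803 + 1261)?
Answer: -26032/8271 ≈ -3.1474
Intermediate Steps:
n = 3249 (n = (53 + (-2)²)² = (53 + 4)² = 57² = 3249)
(n + 48815)/(-17803 + 1261) = (3249 + 48815)/(-17803 + 1261) = 52064/(-16542) = 52064*(-1/16542) = -26032/8271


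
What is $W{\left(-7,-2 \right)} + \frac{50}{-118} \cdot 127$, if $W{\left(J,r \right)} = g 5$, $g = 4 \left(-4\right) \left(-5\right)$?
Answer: $\frac{20425}{59} \approx 346.19$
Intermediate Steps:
$g = 80$ ($g = \left(-16\right) \left(-5\right) = 80$)
$W{\left(J,r \right)} = 400$ ($W{\left(J,r \right)} = 80 \cdot 5 = 400$)
$W{\left(-7,-2 \right)} + \frac{50}{-118} \cdot 127 = 400 + \frac{50}{-118} \cdot 127 = 400 + 50 \left(- \frac{1}{118}\right) 127 = 400 - \frac{3175}{59} = \frac{20425}{59}$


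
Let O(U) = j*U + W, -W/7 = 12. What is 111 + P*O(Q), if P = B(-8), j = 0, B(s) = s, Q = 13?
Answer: 783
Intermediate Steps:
W = -84 (W = -7*12 = -84)
P = -8
O(U) = -84 (O(U) = 0*U - 84 = 0 - 84 = -84)
111 + P*O(Q) = 111 - 8*(-84) = 111 + 672 = 783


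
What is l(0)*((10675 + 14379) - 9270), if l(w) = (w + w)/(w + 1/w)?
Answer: 0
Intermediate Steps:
l(w) = 2*w/(w + 1/w) (l(w) = (2*w)/(w + 1/w) = 2*w/(w + 1/w))
l(0)*((10675 + 14379) - 9270) = (2*0²/(1 + 0²))*((10675 + 14379) - 9270) = (2*0/(1 + 0))*(25054 - 9270) = (2*0/1)*15784 = (2*0*1)*15784 = 0*15784 = 0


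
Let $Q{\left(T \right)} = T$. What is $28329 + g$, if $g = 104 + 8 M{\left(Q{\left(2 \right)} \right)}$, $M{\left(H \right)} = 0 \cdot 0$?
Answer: $28433$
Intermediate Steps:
$M{\left(H \right)} = 0$
$g = 104$ ($g = 104 + 8 \cdot 0 = 104 + 0 = 104$)
$28329 + g = 28329 + 104 = 28433$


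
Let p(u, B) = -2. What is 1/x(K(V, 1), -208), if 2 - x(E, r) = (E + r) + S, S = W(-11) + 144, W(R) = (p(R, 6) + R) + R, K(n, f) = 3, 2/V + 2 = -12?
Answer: 1/87 ≈ 0.011494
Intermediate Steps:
V = -1/7 (V = 2/(-2 - 12) = 2/(-14) = 2*(-1/14) = -1/7 ≈ -0.14286)
W(R) = -2 + 2*R (W(R) = (-2 + R) + R = -2 + 2*R)
S = 120 (S = (-2 + 2*(-11)) + 144 = (-2 - 22) + 144 = -24 + 144 = 120)
x(E, r) = -118 - E - r (x(E, r) = 2 - ((E + r) + 120) = 2 - (120 + E + r) = 2 + (-120 - E - r) = -118 - E - r)
1/x(K(V, 1), -208) = 1/(-118 - 1*3 - 1*(-208)) = 1/(-118 - 3 + 208) = 1/87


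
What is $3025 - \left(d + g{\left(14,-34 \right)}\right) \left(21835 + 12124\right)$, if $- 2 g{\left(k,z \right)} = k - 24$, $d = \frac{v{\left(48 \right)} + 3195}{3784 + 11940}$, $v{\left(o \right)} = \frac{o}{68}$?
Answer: $- \frac{46423845753}{267308} \approx -1.7367 \cdot 10^{5}$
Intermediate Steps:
$v{\left(o \right)} = \frac{o}{68}$ ($v{\left(o \right)} = o \frac{1}{68} = \frac{o}{68}$)
$d = \frac{54327}{267308}$ ($d = \frac{\frac{1}{68} \cdot 48 + 3195}{3784 + 11940} = \frac{\frac{12}{17} + 3195}{15724} = \frac{54327}{17} \cdot \frac{1}{15724} = \frac{54327}{267308} \approx 0.20324$)
$g{\left(k,z \right)} = 12 - \frac{k}{2}$ ($g{\left(k,z \right)} = - \frac{k - 24}{2} = - \frac{-24 + k}{2} = 12 - \frac{k}{2}$)
$3025 - \left(d + g{\left(14,-34 \right)}\right) \left(21835 + 12124\right) = 3025 - \left(\frac{54327}{267308} + \left(12 - 7\right)\right) \left(21835 + 12124\right) = 3025 - \left(\frac{54327}{267308} + \left(12 - 7\right)\right) 33959 = 3025 - \left(\frac{54327}{267308} + 5\right) 33959 = 3025 - \frac{1390867}{267308} \cdot 33959 = 3025 - \frac{47232452453}{267308} = - \frac{46423845753}{267308}$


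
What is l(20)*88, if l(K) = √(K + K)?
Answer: 176*√10 ≈ 556.56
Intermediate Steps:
l(K) = √2*√K (l(K) = √(2*K) = √2*√K)
l(20)*88 = (√2*√20)*88 = (√2*(2*√5))*88 = (2*√10)*88 = 176*√10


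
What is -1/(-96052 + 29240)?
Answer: 1/66812 ≈ 1.4967e-5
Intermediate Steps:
-1/(-96052 + 29240) = -1/(-66812) = -1*(-1/66812) = 1/66812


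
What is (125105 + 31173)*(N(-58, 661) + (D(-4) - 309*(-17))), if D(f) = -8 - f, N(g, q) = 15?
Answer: 822647392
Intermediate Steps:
(125105 + 31173)*(N(-58, 661) + (D(-4) - 309*(-17))) = (125105 + 31173)*(15 + ((-8 - 1*(-4)) - 309*(-17))) = 156278*(15 + ((-8 + 4) + 5253)) = 156278*(15 + (-4 + 5253)) = 156278*(15 + 5249) = 156278*5264 = 822647392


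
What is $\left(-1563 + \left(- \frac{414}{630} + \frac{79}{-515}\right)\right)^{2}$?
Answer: $\frac{31781823426369}{12996025} \approx 2.4455 \cdot 10^{6}$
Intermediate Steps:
$\left(-1563 + \left(- \frac{414}{630} + \frac{79}{-515}\right)\right)^{2} = \left(-1563 + \left(\left(-414\right) \frac{1}{630} + 79 \left(- \frac{1}{515}\right)\right)\right)^{2} = \left(-1563 - \frac{2922}{3605}\right)^{2} = \left(- \frac{5637537}{3605}\right)^{2} = \frac{31781823426369}{12996025}$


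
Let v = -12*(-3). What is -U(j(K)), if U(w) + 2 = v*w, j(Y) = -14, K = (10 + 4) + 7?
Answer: 506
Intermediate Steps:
v = 36
K = 21 (K = 14 + 7 = 21)
U(w) = -2 + 36*w
-U(j(K)) = -(-2 + 36*(-14)) = -(-2 - 504) = -1*(-506) = 506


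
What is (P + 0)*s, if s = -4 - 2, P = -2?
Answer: 12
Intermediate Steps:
s = -6
(P + 0)*s = (-2 + 0)*(-6) = -2*(-6) = 12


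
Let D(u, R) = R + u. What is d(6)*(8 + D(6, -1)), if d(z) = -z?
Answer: -78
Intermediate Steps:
d(6)*(8 + D(6, -1)) = (-1*6)*(8 + (-1 + 6)) = -6*(8 + 5) = -6*13 = -78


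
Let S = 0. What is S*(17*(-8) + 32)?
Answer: 0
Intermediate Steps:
S*(17*(-8) + 32) = 0*(17*(-8) + 32) = 0*(-136 + 32) = 0*(-104) = 0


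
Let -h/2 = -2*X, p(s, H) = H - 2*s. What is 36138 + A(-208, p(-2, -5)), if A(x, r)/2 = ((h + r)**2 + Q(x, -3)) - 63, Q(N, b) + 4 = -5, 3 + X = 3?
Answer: 35996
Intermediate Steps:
X = 0 (X = -3 + 3 = 0)
h = 0 (h = -(-4)*0 = -2*0 = 0)
Q(N, b) = -9 (Q(N, b) = -4 - 5 = -9)
A(x, r) = -144 + 2*r**2 (A(x, r) = 2*(((0 + r)**2 - 9) - 63) = 2*((r**2 - 9) - 63) = 2*((-9 + r**2) - 63) = 2*(-72 + r**2) = -144 + 2*r**2)
36138 + A(-208, p(-2, -5)) = 36138 + (-144 + 2*(-5 - 2*(-2))**2) = 36138 + (-144 + 2*(-5 + 4)**2) = 36138 + (-144 + 2*(-1)**2) = 36138 + (-144 + 2*1) = 36138 + (-144 + 2) = 36138 - 142 = 35996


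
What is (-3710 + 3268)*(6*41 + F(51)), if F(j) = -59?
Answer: -82654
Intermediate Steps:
(-3710 + 3268)*(6*41 + F(51)) = (-3710 + 3268)*(6*41 - 59) = -442*(246 - 59) = -442*187 = -82654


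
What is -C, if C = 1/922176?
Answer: -1/922176 ≈ -1.0844e-6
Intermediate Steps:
C = 1/922176 ≈ 1.0844e-6
-C = -1*1/922176 = -1/922176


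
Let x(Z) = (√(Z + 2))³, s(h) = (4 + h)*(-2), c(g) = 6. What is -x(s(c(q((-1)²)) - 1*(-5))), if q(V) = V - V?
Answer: 56*I*√7 ≈ 148.16*I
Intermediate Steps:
q(V) = 0
s(h) = -8 - 2*h
x(Z) = (2 + Z)^(3/2) (x(Z) = (√(2 + Z))³ = (2 + Z)^(3/2))
-x(s(c(q((-1)²)) - 1*(-5))) = -(2 + (-8 - 2*(6 - 1*(-5))))^(3/2) = -(2 + (-8 - 2*(6 + 5)))^(3/2) = -(2 + (-8 - 2*11))^(3/2) = -(2 + (-8 - 22))^(3/2) = -(2 - 30)^(3/2) = -(-28)^(3/2) = -(-56)*I*√7 = 56*I*√7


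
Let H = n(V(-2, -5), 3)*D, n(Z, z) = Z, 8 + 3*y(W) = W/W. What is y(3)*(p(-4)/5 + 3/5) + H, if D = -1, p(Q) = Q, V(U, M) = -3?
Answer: 52/15 ≈ 3.4667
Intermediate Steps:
y(W) = -7/3 (y(W) = -8/3 + (W/W)/3 = -8/3 + (1/3)*1 = -8/3 + 1/3 = -7/3)
H = 3 (H = -3*(-1) = 3)
y(3)*(p(-4)/5 + 3/5) + H = -7*(-4/5 + 3/5)/3 + 3 = -7/3*(-1/5) + 3 = 7/15 + 3 = 52/15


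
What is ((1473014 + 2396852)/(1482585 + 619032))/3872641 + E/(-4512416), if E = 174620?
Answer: -50756472090740353/1311631720155615384 ≈ -0.038697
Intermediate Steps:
((1473014 + 2396852)/(1482585 + 619032))/3872641 + E/(-4512416) = ((1473014 + 2396852)/(1482585 + 619032))/3872641 + 174620/(-4512416) = (3869866/2101617)*(1/3872641) + 174620*(-1/4512416) = (3869866*(1/2101617))*(1/3872641) - 43655/1128104 = (552838/300231)*(1/3872641) - 43655/1128104 = 552838/1162686880071 - 43655/1128104 = -50756472090740353/1311631720155615384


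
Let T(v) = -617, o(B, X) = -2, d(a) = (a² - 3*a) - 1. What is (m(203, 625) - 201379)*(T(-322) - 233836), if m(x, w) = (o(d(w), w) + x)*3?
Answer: 47072535528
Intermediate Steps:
d(a) = -1 + a² - 3*a
m(x, w) = -6 + 3*x (m(x, w) = (-2 + x)*3 = -6 + 3*x)
(m(203, 625) - 201379)*(T(-322) - 233836) = ((-6 + 3*203) - 201379)*(-617 - 233836) = ((-6 + 609) - 201379)*(-234453) = (603 - 201379)*(-234453) = -200776*(-234453) = 47072535528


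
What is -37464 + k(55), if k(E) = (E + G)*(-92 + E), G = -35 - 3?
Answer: -38093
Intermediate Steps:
G = -38
k(E) = (-92 + E)*(-38 + E) (k(E) = (E - 38)*(-92 + E) = (-38 + E)*(-92 + E) = (-92 + E)*(-38 + E))
-37464 + k(55) = -37464 + (3496 + 55² - 130*55) = -37464 + (3496 + 3025 - 7150) = -37464 - 629 = -38093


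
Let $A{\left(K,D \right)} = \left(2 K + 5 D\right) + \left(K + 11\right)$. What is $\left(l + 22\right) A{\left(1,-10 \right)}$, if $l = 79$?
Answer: $-3636$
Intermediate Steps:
$A{\left(K,D \right)} = 11 + 3 K + 5 D$ ($A{\left(K,D \right)} = \left(2 K + 5 D\right) + \left(11 + K\right) = 11 + 3 K + 5 D$)
$\left(l + 22\right) A{\left(1,-10 \right)} = \left(79 + 22\right) \left(11 + 3 \cdot 1 + 5 \left(-10\right)\right) = 101 \left(11 + 3 - 50\right) = 101 \left(-36\right) = -3636$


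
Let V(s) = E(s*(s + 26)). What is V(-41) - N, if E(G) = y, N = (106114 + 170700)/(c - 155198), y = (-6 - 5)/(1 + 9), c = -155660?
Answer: -325649/1554290 ≈ -0.20952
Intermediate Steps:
y = -11/10 ≈ -1.1000
N = -138407/155429 (N = (106114 + 170700)/(-155660 - 155198) = 276814/(-310858) = 276814*(-1/310858) = -138407/155429 ≈ -0.89048)
E(G) = -11/10
V(s) = -11/10
V(-41) - N = -11/10 - 1*(-138407/155429) = -11/10 + 138407/155429 = -325649/1554290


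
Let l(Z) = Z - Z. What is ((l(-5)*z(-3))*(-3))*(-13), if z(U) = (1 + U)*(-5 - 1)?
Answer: 0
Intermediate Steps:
l(Z) = 0
z(U) = -6 - 6*U (z(U) = (1 + U)*(-6) = -6 - 6*U)
((l(-5)*z(-3))*(-3))*(-13) = ((0*(-6 - 6*(-3)))*(-3))*(-13) = ((0*(-6 + 18))*(-3))*(-13) = ((0*12)*(-3))*(-13) = (0*(-3))*(-13) = 0*(-13) = 0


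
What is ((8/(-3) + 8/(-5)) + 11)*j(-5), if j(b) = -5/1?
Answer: -101/3 ≈ -33.667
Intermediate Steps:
j(b) = -5 (j(b) = -5*1 = -5)
((8/(-3) + 8/(-5)) + 11)*j(-5) = ((8/(-3) + 8/(-5)) + 11)*(-5) = ((8*(-⅓) + 8*(-⅕)) + 11)*(-5) = ((-8/3 - 8/5) + 11)*(-5) = (-64/15 + 11)*(-5) = (101/15)*(-5) = -101/3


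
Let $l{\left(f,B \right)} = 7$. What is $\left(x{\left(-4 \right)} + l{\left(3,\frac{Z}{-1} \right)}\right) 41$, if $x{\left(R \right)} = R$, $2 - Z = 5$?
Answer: $123$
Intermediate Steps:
$Z = -3$ ($Z = 2 - 5 = -3$)
$\left(x{\left(-4 \right)} + l{\left(3,\frac{Z}{-1} \right)}\right) 41 = \left(-4 + 7\right) 41 = 3 \cdot 41 = 123$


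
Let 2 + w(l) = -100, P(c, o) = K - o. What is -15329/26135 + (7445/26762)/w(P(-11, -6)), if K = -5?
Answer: -42038514271/71341336740 ≈ -0.58926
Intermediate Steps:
P(c, o) = -5 - o
w(l) = -102 (w(l) = -2 - 100 = -102)
-15329/26135 + (7445/26762)/w(P(-11, -6)) = -15329/26135 + (7445/26762)/(-102) = -15329*1/26135 + (7445*(1/26762))*(-1/102) = -15329/26135 + (7445/26762)*(-1/102) = -15329/26135 - 7445/2729724 = -42038514271/71341336740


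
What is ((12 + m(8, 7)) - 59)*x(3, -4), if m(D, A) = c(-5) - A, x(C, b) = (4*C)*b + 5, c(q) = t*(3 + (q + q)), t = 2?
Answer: 2924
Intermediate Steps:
c(q) = 6 + 4*q (c(q) = 2*(3 + (q + q)) = 2*(3 + 2*q) = 6 + 4*q)
x(C, b) = 5 + 4*C*b (x(C, b) = 4*C*b + 5 = 5 + 4*C*b)
m(D, A) = -14 - A (m(D, A) = (6 + 4*(-5)) - A = (6 - 20) - A = -14 - A)
((12 + m(8, 7)) - 59)*x(3, -4) = ((12 + (-14 - 1*7)) - 59)*(5 + 4*3*(-4)) = ((12 + (-14 - 7)) - 59)*(5 - 48) = ((12 - 21) - 59)*(-43) = (-9 - 59)*(-43) = -68*(-43) = 2924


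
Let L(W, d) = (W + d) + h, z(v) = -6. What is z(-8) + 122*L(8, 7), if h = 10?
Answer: 3044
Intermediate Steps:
L(W, d) = 10 + W + d (L(W, d) = (W + d) + 10 = 10 + W + d)
z(-8) + 122*L(8, 7) = -6 + 122*(10 + 8 + 7) = -6 + 122*25 = -6 + 3050 = 3044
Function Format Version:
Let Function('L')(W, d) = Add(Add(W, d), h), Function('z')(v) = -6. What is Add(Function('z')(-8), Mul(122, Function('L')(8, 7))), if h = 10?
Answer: 3044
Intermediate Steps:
Function('L')(W, d) = Add(10, W, d) (Function('L')(W, d) = Add(Add(W, d), 10) = Add(10, W, d))
Add(Function('z')(-8), Mul(122, Function('L')(8, 7))) = Add(-6, Mul(122, Add(10, 8, 7))) = Add(-6, Mul(122, 25)) = Add(-6, 3050) = 3044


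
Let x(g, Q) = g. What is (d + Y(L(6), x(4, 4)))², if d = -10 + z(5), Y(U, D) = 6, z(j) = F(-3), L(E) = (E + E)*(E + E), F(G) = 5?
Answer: 1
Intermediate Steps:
L(E) = 4*E² (L(E) = (2*E)*(2*E) = 4*E²)
z(j) = 5
d = -5 (d = -10 + 5 = -5)
(d + Y(L(6), x(4, 4)))² = (-5 + 6)² = 1² = 1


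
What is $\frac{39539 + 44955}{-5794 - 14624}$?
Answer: $- \frac{509}{123} \approx -4.1382$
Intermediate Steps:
$\frac{39539 + 44955}{-5794 - 14624} = \frac{84494}{-5794 + \left(-20529 + 5905\right)} = \frac{84494}{-5794 - 14624} = \frac{84494}{-20418} = 84494 \left(- \frac{1}{20418}\right) = - \frac{509}{123}$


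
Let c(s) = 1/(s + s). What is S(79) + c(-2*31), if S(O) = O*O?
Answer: 773883/124 ≈ 6241.0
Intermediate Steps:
S(O) = O²
c(s) = 1/(2*s)
S(79) + c(-2*31) = 79² + 1/(2*((-2*31))) = 6241 + (½)/(-62) = 6241 + (½)*(-1/62) = 6241 - 1/124 = 773883/124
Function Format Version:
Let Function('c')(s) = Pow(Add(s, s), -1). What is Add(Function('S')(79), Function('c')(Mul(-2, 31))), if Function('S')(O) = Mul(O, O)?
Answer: Rational(773883, 124) ≈ 6241.0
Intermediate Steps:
Function('S')(O) = Pow(O, 2)
Function('c')(s) = Mul(Rational(1, 2), Pow(s, -1)) (Function('c')(s) = Pow(Mul(2, s), -1) = Mul(Rational(1, 2), Pow(s, -1)))
Add(Function('S')(79), Function('c')(Mul(-2, 31))) = Add(Pow(79, 2), Mul(Rational(1, 2), Pow(Mul(-2, 31), -1))) = Add(6241, Mul(Rational(1, 2), Pow(-62, -1))) = Add(6241, Mul(Rational(1, 2), Rational(-1, 62))) = Add(6241, Rational(-1, 124)) = Rational(773883, 124)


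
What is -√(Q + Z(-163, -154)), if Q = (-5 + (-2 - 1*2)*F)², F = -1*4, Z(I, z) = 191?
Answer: -2*√78 ≈ -17.664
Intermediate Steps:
F = -4
Q = 121 (Q = (-5 + (-2 - 1*2)*(-4))² = (-5 + (-2 - 2)*(-4))² = (-5 - 4*(-4))² = (-5 + 16)² = 11² = 121)
-√(Q + Z(-163, -154)) = -√(121 + 191) = -√312 = -2*√78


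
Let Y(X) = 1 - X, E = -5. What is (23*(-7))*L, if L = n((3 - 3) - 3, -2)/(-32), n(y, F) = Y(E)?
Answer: 483/16 ≈ 30.188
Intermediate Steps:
n(y, F) = 6 (n(y, F) = 1 - 1*(-5) = 1 + 5 = 6)
L = -3/16 (L = 6/(-32) = 6*(-1/32) = -3/16 ≈ -0.18750)
(23*(-7))*L = (23*(-7))*(-3/16) = -161*(-3/16) = 483/16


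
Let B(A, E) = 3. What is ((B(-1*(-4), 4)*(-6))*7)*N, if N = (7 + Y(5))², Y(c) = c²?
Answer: -129024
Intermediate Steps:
N = 1024 (N = (7 + 5²)² = (7 + 25)² = 32² = 1024)
((B(-1*(-4), 4)*(-6))*7)*N = ((3*(-6))*7)*1024 = -18*7*1024 = -126*1024 = -129024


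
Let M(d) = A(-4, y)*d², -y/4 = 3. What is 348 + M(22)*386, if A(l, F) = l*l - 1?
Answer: 2802708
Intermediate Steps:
y = -12 (y = -4*3 = -12)
A(l, F) = -1 + l² (A(l, F) = l² - 1 = -1 + l²)
M(d) = 15*d² (M(d) = (-1 + (-4)²)*d² = (-1 + 16)*d² = 15*d²)
348 + M(22)*386 = 348 + (15*22²)*386 = 348 + (15*484)*386 = 348 + 7260*386 = 348 + 2802360 = 2802708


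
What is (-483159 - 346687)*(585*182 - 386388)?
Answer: 232288832628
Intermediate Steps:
(-483159 - 346687)*(585*182 - 386388) = -829846*(106470 - 386388) = -829846*(-279918) = 232288832628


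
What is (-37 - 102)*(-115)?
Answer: 15985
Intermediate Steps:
(-37 - 102)*(-115) = -139*(-115) = 15985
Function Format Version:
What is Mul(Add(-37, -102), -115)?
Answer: 15985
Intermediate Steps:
Mul(Add(-37, -102), -115) = Mul(-139, -115) = 15985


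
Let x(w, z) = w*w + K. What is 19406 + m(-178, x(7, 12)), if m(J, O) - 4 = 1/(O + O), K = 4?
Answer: 2057461/106 ≈ 19410.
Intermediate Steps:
x(w, z) = 4 + w**2 (x(w, z) = w*w + 4 = w**2 + 4 = 4 + w**2)
m(J, O) = 4 + 1/(2*O) (m(J, O) = 4 + 1/(O + O) = 4 + 1/(2*O))
19406 + m(-178, x(7, 12)) = 19406 + (4 + 1/(2*(4 + 7**2))) = 19406 + (4 + 1/(2*(4 + 49))) = 19406 + (4 + (1/2)/53) = 19406 + (4 + (1/2)*(1/53)) = 19406 + (4 + 1/106) = 19406 + 425/106 = 2057461/106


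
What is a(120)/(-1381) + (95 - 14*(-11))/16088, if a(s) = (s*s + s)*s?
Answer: -28031387331/22217528 ≈ -1261.7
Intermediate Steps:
a(s) = s*(s + s²) (a(s) = (s² + s)*s = (s + s²)*s = s*(s + s²))
a(120)/(-1381) + (95 - 14*(-11))/16088 = (120²*(1 + 120))/(-1381) + (95 - 14*(-11))/16088 = (14400*121)*(-1/1381) + (95 + 154)*(1/16088) = 1742400*(-1/1381) + 249*(1/16088) = -1742400/1381 + 249/16088 = -28031387331/22217528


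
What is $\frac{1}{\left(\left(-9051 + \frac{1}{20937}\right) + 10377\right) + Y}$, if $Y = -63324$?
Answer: $- \frac{20937}{1298052125} \approx -1.613 \cdot 10^{-5}$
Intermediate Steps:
$\frac{1}{\left(\left(-9051 + \frac{1}{20937}\right) + 10377\right) + Y} = \frac{1}{\left(\left(-9051 + \frac{1}{20937}\right) + 10377\right) - 63324} = \frac{1}{\left(- \frac{189500786}{20937} + 10377\right) - 63324} = \frac{1}{\frac{27762463}{20937} - 63324} = \frac{1}{- \frac{1298052125}{20937}} = - \frac{20937}{1298052125}$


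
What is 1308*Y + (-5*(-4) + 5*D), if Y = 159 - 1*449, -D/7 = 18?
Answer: -379930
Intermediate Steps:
D = -126 (D = -7*18 = -126)
Y = -290 (Y = 159 - 449 = -290)
1308*Y + (-5*(-4) + 5*D) = 1308*(-290) + (-5*(-4) + 5*(-126)) = -379320 + (20 - 630) = -379320 - 610 = -379930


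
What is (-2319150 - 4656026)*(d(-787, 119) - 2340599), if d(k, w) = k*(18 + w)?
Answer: 17078146471568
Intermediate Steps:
(-2319150 - 4656026)*(d(-787, 119) - 2340599) = (-2319150 - 4656026)*(-787*(18 + 119) - 2340599) = -6975176*(-787*137 - 2340599) = -6975176*(-107819 - 2340599) = -6975176*(-2448418) = 17078146471568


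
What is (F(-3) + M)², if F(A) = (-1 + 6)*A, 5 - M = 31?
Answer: 1681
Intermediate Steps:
M = -26 (M = 5 - 1*31 = 5 - 31 = -26)
F(A) = 5*A
(F(-3) + M)² = (5*(-3) - 26)² = (-15 - 26)² = (-41)² = 1681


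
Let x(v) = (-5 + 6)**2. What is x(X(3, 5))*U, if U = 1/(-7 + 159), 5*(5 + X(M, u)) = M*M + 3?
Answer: 1/152 ≈ 0.0065789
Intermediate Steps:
X(M, u) = -22/5 + M**2/5 (X(M, u) = -5 + (M*M + 3)/5 = -5 + (M**2 + 3)/5 = -5 + (3 + M**2)/5 = -5 + (3/5 + M**2/5) = -22/5 + M**2/5)
x(v) = 1 (x(v) = 1**2 = 1)
U = 1/152 ≈ 0.0065789
x(X(3, 5))*U = 1*(1/152) = 1/152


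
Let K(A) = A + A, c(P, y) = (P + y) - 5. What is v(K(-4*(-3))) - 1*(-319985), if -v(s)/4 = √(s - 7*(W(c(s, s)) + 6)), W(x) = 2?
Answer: 319985 - 16*I*√2 ≈ 3.1999e+5 - 22.627*I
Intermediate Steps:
c(P, y) = -5 + P + y
K(A) = 2*A
v(s) = -4*√(-56 + s) (v(s) = -4*√(s - 7*(2 + 6)) = -4*√(s - 7*8) = -4*√(s - 56) = -4*√(-56 + s))
v(K(-4*(-3))) - 1*(-319985) = -4*√(-56 + 2*(-4*(-3))) - 1*(-319985) = -4*√(-56 + 2*12) + 319985 = -4*√(-56 + 24) + 319985 = -16*I*√2 + 319985 = 319985 - 16*I*√2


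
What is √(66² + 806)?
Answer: √5162 ≈ 71.847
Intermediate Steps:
√(66² + 806) = √(4356 + 806) = √5162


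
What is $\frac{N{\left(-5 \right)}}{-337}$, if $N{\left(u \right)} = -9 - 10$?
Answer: $\frac{19}{337} \approx 0.05638$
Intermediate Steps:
$N{\left(u \right)} = -19$
$\frac{N{\left(-5 \right)}}{-337} = - \frac{19}{-337} = \left(-19\right) \left(- \frac{1}{337}\right) = \frac{19}{337}$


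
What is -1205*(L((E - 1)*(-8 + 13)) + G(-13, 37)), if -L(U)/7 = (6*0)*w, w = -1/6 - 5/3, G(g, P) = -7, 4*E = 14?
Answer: 8435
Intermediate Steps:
E = 7/2 (E = (1/4)*14 = 7/2 ≈ 3.5000)
w = -11/6 (w = -1*1/6 - 5*1/3 = -1/6 - 5/3 = -11/6 ≈ -1.8333)
L(U) = 0 (L(U) = -7*6*0*(-11)/6 = -0*(-11)/6 = -7*0 = 0)
-1205*(L((E - 1)*(-8 + 13)) + G(-13, 37)) = -1205*(0 - 7) = -1205*(-7) = 8435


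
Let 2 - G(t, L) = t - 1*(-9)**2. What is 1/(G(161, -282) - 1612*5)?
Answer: -1/8138 ≈ -0.00012288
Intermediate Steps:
G(t, L) = 83 - t (G(t, L) = 2 - (t - 1*(-9)**2) = 2 - (t - 1*81) = 2 - (t - 81) = 2 - (-81 + t) = 2 + (81 - t) = 83 - t)
1/(G(161, -282) - 1612*5) = 1/((83 - 1*161) - 1612*5) = 1/((83 - 161) - 8060) = 1/(-78 - 8060) = 1/(-8138) = -1/8138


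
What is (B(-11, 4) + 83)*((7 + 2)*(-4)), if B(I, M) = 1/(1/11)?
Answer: -3384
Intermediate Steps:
B(I, M) = 11 (B(I, M) = 1/(1/11) = 11)
(B(-11, 4) + 83)*((7 + 2)*(-4)) = (11 + 83)*((7 + 2)*(-4)) = 94*(9*(-4)) = 94*(-36) = -3384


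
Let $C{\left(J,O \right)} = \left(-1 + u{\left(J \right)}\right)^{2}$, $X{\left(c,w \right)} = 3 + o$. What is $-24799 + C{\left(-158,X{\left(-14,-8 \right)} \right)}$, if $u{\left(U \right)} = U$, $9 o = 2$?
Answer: $482$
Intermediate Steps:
$o = \frac{2}{9}$ ($o = \frac{1}{9} \cdot 2 = \frac{2}{9} \approx 0.22222$)
$X{\left(c,w \right)} = \frac{29}{9}$ ($X{\left(c,w \right)} = 3 + \frac{2}{9} = \frac{29}{9}$)
$C{\left(J,O \right)} = \left(-1 + J\right)^{2}$
$-24799 + C{\left(-158,X{\left(-14,-8 \right)} \right)} = -24799 + \left(-1 - 158\right)^{2} = -24799 + \left(-159\right)^{2} = -24799 + 25281 = 482$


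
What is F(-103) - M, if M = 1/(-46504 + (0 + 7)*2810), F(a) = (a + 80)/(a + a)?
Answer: 154347/1381951 ≈ 0.11169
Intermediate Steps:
F(a) = (80 + a)/(2*a) (F(a) = (80 + a)/((2*a)) = (80 + a)*(1/(2*a)) = (80 + a)/(2*a))
M = -1/26834 (M = 1/(-46504 + 7*2810) = 1/(-46504 + 19670) = 1/(-26834) = -1/26834 ≈ -3.7266e-5)
F(-103) - M = (½)*(80 - 103)/(-103) - 1*(-1/26834) = (½)*(-1/103)*(-23) + 1/26834 = 23/206 + 1/26834 = 154347/1381951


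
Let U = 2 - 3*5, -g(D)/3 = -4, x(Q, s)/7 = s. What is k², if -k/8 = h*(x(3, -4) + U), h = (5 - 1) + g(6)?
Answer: 27541504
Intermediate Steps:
x(Q, s) = 7*s
g(D) = 12 (g(D) = -3*(-4) = 12)
U = -13 (U = 2 - 15 = -13)
h = 16 (h = (5 - 1) + 12 = 4 + 12 = 16)
k = 5248 (k = -128*(7*(-4) - 13) = -128*(-28 - 13) = -128*(-41) = -8*(-656) = 5248)
k² = 5248² = 27541504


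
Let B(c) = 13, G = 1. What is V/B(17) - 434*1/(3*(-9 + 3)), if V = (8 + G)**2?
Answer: 3550/117 ≈ 30.342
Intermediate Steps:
V = 81 (V = (8 + 1)**2 = 9**2 = 81)
V/B(17) - 434*1/(3*(-9 + 3)) = 81/13 - 434*1/(3*(-9 + 3)) = 81*(1/13) - 434/((-6*3)) = 81/13 - 434/(-18) = 81/13 - 434*(-1/18) = 81/13 + 217/9 = 3550/117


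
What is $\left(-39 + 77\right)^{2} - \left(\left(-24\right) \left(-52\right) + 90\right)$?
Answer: $106$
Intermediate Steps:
$\left(-39 + 77\right)^{2} - \left(\left(-24\right) \left(-52\right) + 90\right) = 38^{2} - \left(1248 + 90\right) = 1444 - 1338 = 106$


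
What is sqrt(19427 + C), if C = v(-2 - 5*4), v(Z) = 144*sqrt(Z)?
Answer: sqrt(19427 + 144*I*sqrt(22)) ≈ 139.4 + 2.423*I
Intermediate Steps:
C = 144*I*sqrt(22) (C = 144*sqrt(-2 - 5*4) = 144*sqrt(-2 - 20) = 144*sqrt(-22) = 144*(I*sqrt(22)) = 144*I*sqrt(22) ≈ 675.42*I)
sqrt(19427 + C) = sqrt(19427 + 144*I*sqrt(22))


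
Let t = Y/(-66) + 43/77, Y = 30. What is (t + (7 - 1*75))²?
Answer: 27331984/5929 ≈ 4609.9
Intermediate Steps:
t = 8/77 (t = 30/(-66) + 43/77 = 30*(-1/66) + 43*(1/77) = -5/11 + 43/77 = 8/77 ≈ 0.10390)
(t + (7 - 1*75))² = (8/77 + (7 - 1*75))² = (8/77 + (7 - 75))² = (8/77 - 68)² = (-5228/77)² = 27331984/5929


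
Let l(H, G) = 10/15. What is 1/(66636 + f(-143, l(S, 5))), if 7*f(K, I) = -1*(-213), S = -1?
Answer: 7/466665 ≈ 1.5000e-5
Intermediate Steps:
l(H, G) = 2/3 (l(H, G) = 10*(1/15) = 2/3)
f(K, I) = 213/7 (f(K, I) = (-1*(-213))/7 = (1/7)*213 = 213/7)
1/(66636 + f(-143, l(S, 5))) = 1/(66636 + 213/7) = 1/(466665/7) = 7/466665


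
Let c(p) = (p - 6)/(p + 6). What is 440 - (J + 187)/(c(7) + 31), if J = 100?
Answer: 174029/404 ≈ 430.76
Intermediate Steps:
c(p) = (-6 + p)/(6 + p)
440 - (J + 187)/(c(7) + 31) = 440 - (100 + 187)/((-6 + 7)/(6 + 7) + 31) = 440 - 287/(1/13 + 31) = 440 - 287/404/13 = 440 - 287*13/404 = 440 - 1*3731/404 = 440 - 3731/404 = 174029/404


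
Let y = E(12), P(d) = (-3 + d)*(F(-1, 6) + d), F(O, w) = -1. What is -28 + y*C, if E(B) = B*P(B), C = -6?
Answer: -7156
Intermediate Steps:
P(d) = (-1 + d)*(-3 + d) (P(d) = (-3 + d)*(-1 + d) = (-1 + d)*(-3 + d))
E(B) = B*(3 + B**2 - 4*B)
y = 1188 (y = 12*(3 + 12**2 - 4*12) = 12*(3 + 144 - 48) = 12*99 = 1188)
-28 + y*C = -28 + 1188*(-6) = -28 - 7128 = -7156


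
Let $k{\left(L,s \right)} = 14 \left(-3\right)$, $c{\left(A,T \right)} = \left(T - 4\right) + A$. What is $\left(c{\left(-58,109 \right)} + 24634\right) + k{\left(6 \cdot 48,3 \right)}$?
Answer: $24639$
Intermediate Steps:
$c{\left(A,T \right)} = -4 + A + T$ ($c{\left(A,T \right)} = \left(-4 + T\right) + A = -4 + A + T$)
$k{\left(L,s \right)} = -42$
$\left(c{\left(-58,109 \right)} + 24634\right) + k{\left(6 \cdot 48,3 \right)} = \left(\left(-4 - 58 + 109\right) + 24634\right) - 42 = \left(47 + 24634\right) - 42 = 24681 - 42 = 24639$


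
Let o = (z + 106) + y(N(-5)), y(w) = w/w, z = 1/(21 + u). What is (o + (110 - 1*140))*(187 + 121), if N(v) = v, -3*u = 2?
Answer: 1447600/61 ≈ 23731.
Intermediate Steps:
u = -⅔ (u = -⅓*2 = -⅔ ≈ -0.66667)
z = 3/61 (z = 1/(21 - ⅔) = 1/(61/3) = 3/61 ≈ 0.049180)
y(w) = 1
o = 6530/61 (o = (3/61 + 106) + 1 = 6469/61 + 1 = 6530/61 ≈ 107.05)
(o + (110 - 1*140))*(187 + 121) = (6530/61 + (110 - 1*140))*(187 + 121) = (6530/61 + (110 - 140))*308 = (6530/61 - 30)*308 = (4700/61)*308 = 1447600/61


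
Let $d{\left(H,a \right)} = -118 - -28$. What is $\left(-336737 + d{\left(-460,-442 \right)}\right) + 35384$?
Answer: $-301443$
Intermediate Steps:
$d{\left(H,a \right)} = -90$ ($d{\left(H,a \right)} = -118 + 28 = -90$)
$\left(-336737 + d{\left(-460,-442 \right)}\right) + 35384 = \left(-336737 - 90\right) + 35384 = -336827 + 35384 = -301443$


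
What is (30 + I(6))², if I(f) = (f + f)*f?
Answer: 10404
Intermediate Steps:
I(f) = 2*f² (I(f) = (2*f)*f = 2*f²)
(30 + I(6))² = (30 + 2*6²)² = (30 + 2*36)² = (30 + 72)² = 102² = 10404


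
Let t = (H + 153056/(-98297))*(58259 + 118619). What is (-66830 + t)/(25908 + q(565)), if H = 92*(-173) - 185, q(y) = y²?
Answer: -279974913937044/33925538501 ≈ -8252.6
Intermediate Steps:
H = -16101 (H = -15916 - 185 = -16101)
t = -279968344748534/98297 (t = (-16101 + 153056/(-98297))*(58259 + 118619) = (-16101 + 153056*(-1/98297))*176878 = (-16101 - 153056/98297)*176878 = -1582833053/98297*176878 = -279968344748534/98297 ≈ -2.8482e+9)
(-66830 + t)/(25908 + q(565)) = (-66830 - 279968344748534/98297)/(25908 + 565²) = -279974913937044/(98297*(25908 + 319225)) = -279974913937044/98297/345133 = -279974913937044/98297*1/345133 = -279974913937044/33925538501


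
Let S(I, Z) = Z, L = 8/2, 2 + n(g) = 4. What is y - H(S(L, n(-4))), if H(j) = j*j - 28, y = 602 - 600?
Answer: 26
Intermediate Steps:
n(g) = 2 (n(g) = -2 + 4 = 2)
L = 4 (L = 8*(1/2) = 4)
y = 2
H(j) = -28 + j**2 (H(j) = j**2 - 28 = -28 + j**2)
y - H(S(L, n(-4))) = 2 - (-28 + 2**2) = 2 - (-28 + 4) = 2 - 1*(-24) = 2 + 24 = 26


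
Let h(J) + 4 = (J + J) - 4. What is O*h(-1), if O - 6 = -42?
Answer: 360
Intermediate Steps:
O = -36 (O = 6 - 42 = -36)
h(J) = -8 + 2*J (h(J) = -4 + ((J + J) - 4) = -4 + (2*J - 4) = -4 + (-4 + 2*J) = -8 + 2*J)
O*h(-1) = -36*(-8 + 2*(-1)) = -36*(-8 - 2) = -36*(-10) = 360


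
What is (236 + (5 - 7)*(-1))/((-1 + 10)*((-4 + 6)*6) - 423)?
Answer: -34/45 ≈ -0.75556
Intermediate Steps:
(236 + (5 - 7)*(-1))/((-1 + 10)*((-4 + 6)*6) - 423) = (236 - 2*(-1))/(9*(2*6) - 423) = (236 + 2)/(9*12 - 423) = 238/(108 - 423) = 238/(-315) = 238*(-1/315) = -34/45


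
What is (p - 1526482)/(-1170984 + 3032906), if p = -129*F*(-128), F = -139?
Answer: -1910825/930961 ≈ -2.0525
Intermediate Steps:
p = -2295168 (p = -129*(-139)*(-128) = 17931*(-128) = -2295168)
(p - 1526482)/(-1170984 + 3032906) = (-2295168 - 1526482)/(-1170984 + 3032906) = -3821650/1861922 = -3821650*1/1861922 = -1910825/930961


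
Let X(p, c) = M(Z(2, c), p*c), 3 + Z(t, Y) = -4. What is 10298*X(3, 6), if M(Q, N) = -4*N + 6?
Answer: -679668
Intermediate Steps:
Z(t, Y) = -7 (Z(t, Y) = -3 - 4 = -7)
M(Q, N) = 6 - 4*N
X(p, c) = 6 - 4*c*p (X(p, c) = 6 - 4*p*c = 6 - 4*c*p)
10298*X(3, 6) = 10298*(6 - 4*6*3) = 10298*(6 - 72) = 10298*(-66) = -679668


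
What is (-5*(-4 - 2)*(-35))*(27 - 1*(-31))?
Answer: -60900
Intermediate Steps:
(-5*(-4 - 2)*(-35))*(27 - 1*(-31)) = (-5*(-6)*(-35))*(27 + 31) = (30*(-35))*58 = -1050*58 = -60900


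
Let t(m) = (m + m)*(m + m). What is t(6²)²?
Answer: 26873856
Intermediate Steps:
t(m) = 4*m² (t(m) = (2*m)*(2*m) = 4*m²)
t(6²)² = (4*(6²)²)² = (4*36²)² = (4*1296)² = 5184² = 26873856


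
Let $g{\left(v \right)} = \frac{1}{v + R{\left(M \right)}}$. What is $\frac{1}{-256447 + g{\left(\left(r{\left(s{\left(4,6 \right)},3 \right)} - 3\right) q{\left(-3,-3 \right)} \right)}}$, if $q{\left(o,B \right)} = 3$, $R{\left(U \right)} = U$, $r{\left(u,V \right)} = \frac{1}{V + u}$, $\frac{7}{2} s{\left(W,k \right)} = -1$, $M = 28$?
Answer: $- \frac{382}{97962735} \approx -3.8994 \cdot 10^{-6}$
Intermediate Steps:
$s{\left(W,k \right)} = - \frac{2}{7}$ ($s{\left(W,k \right)} = \frac{2}{7} \left(-1\right) = - \frac{2}{7}$)
$g{\left(v \right)} = \frac{1}{28 + v}$ ($g{\left(v \right)} = \frac{1}{v + 28} = \frac{1}{28 + v}$)
$\frac{1}{-256447 + g{\left(\left(r{\left(s{\left(4,6 \right)},3 \right)} - 3\right) q{\left(-3,-3 \right)} \right)}} = \frac{1}{-256447 + \frac{1}{28 + \left(\frac{1}{3 - \frac{2}{7}} - 3\right) 3}} = \frac{1}{-256447 + \frac{1}{28 + \left(\frac{1}{\frac{19}{7}} - 3\right) 3}} = \frac{1}{-256447 + \frac{1}{28 + \left(\frac{7}{19} - 3\right) 3}} = \frac{1}{-256447 + \frac{1}{28 - \frac{150}{19}}} = \frac{1}{-256447 + \frac{1}{\frac{382}{19}}} = \frac{1}{-256447 + \frac{19}{382}} = \frac{1}{- \frac{97962735}{382}} = - \frac{382}{97962735}$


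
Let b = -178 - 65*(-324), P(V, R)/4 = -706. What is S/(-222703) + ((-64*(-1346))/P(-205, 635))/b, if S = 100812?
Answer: -372759099428/820810434119 ≈ -0.45414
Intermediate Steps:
P(V, R) = -2824 (P(V, R) = 4*(-706) = -2824)
b = 20882 (b = -178 + 21060 = 20882)
S/(-222703) + ((-64*(-1346))/P(-205, 635))/b = 100812/(-222703) + (-64*(-1346)/(-2824))/20882 = 100812*(-1/222703) + (86144*(-1/2824))*(1/20882) = -100812/222703 - 10768/353*1/20882 = -100812/222703 - 5384/3685673 = -372759099428/820810434119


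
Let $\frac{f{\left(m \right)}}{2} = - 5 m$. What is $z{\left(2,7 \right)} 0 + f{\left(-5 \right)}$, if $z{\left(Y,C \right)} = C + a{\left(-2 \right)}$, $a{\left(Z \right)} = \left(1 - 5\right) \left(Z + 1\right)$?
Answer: $50$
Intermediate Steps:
$f{\left(m \right)} = - 10 m$ ($f{\left(m \right)} = 2 \left(- 5 m\right) = - 10 m$)
$a{\left(Z \right)} = -4 - 4 Z$ ($a{\left(Z \right)} = \left(1 - 5\right) \left(1 + Z\right) = - 4 \left(1 + Z\right) = -4 - 4 Z$)
$z{\left(Y,C \right)} = 4 + C$ ($z{\left(Y,C \right)} = C - -4 = C + \left(-4 + 8\right) = C + 4 = 4 + C$)
$z{\left(2,7 \right)} 0 + f{\left(-5 \right)} = \left(4 + 7\right) 0 - -50 = 11 \cdot 0 + 50 = 0 + 50 = 50$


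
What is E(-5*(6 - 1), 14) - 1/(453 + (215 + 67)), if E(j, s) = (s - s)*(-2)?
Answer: -1/735 ≈ -0.0013605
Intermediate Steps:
E(j, s) = 0 (E(j, s) = 0*(-2) = 0)
E(-5*(6 - 1), 14) - 1/(453 + (215 + 67)) = 0 - 1/(453 + (215 + 67)) = 0 - 1/(453 + 282) = 0 - 1/735 = -1/735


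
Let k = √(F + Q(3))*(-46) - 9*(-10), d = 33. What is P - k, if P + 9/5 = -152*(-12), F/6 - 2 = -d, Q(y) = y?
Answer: 8661/5 + 46*I*√183 ≈ 1732.2 + 622.28*I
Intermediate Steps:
F = -186 (F = 12 + 6*(-1*33) = 12 + 6*(-33) = 12 - 198 = -186)
k = 90 - 46*I*√183 (k = √(-186 + 3)*(-46) - 9*(-10) = √(-183)*(-46) + 90 = (I*√183)*(-46) + 90 = -46*I*√183 + 90 = 90 - 46*I*√183 ≈ 90.0 - 622.28*I)
P = 9111/5 (P = -9/5 - 152*(-12) = -9/5 + 1824 = 9111/5 ≈ 1822.2)
P - k = 9111/5 - (90 - 46*I*√183) = 9111/5 + (-90 + 46*I*√183) = 8661/5 + 46*I*√183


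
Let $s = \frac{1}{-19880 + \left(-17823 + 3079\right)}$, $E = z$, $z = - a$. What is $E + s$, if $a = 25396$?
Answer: $- \frac{879311105}{34624} \approx -25396.0$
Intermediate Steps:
$z = -25396$ ($z = \left(-1\right) 25396 = -25396$)
$E = -25396$
$s = - \frac{1}{34624}$ ($s = \frac{1}{-19880 - 14744} = \frac{1}{-34624} = - \frac{1}{34624} \approx -2.8882 \cdot 10^{-5}$)
$E + s = -25396 - \frac{1}{34624} = - \frac{879311105}{34624}$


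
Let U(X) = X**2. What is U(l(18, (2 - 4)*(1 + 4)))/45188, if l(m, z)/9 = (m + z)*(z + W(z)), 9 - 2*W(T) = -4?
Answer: 15876/11297 ≈ 1.4053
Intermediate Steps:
W(T) = 13/2 (W(T) = 9/2 - 1/2*(-4) = 9/2 + 2 = 13/2)
l(m, z) = 9*(13/2 + z)*(m + z) (l(m, z) = 9*((m + z)*(z + 13/2)) = 9*((m + z)*(13/2 + z)) = 9*((13/2 + z)*(m + z)) = 9*(13/2 + z)*(m + z))
U(l(18, (2 - 4)*(1 + 4)))/45188 = (9*((2 - 4)*(1 + 4))**2 + (117/2)*18 + 117*((2 - 4)*(1 + 4))/2 + 9*18*((2 - 4)*(1 + 4)))**2/45188 = (9*(-2*5)**2 + 1053 + 117*(-2*5)/2 + 9*18*(-2*5))**2*(1/45188) = (9*(-10)**2 + 1053 + (117/2)*(-10) + 9*18*(-10))**2*(1/45188) = (9*100 + 1053 - 585 - 1620)**2*(1/45188) = (900 + 1053 - 585 - 1620)**2*(1/45188) = (-252)**2*(1/45188) = 63504*(1/45188) = 15876/11297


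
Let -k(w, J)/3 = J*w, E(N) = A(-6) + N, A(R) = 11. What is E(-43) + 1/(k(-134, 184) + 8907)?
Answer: -2651999/82875 ≈ -32.000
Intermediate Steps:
E(N) = 11 + N
k(w, J) = -3*J*w
E(-43) + 1/(k(-134, 184) + 8907) = (11 - 43) + 1/(-3*184*(-134) + 8907) = -32 + 1/(73968 + 8907) = -32 + 1/82875 = -2651999/82875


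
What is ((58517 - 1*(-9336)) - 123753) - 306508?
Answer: -362408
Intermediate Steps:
((58517 - 1*(-9336)) - 123753) - 306508 = ((58517 + 9336) - 123753) - 306508 = (67853 - 123753) - 306508 = -55900 - 306508 = -362408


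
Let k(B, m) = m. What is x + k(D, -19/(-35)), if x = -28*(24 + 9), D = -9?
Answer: -32321/35 ≈ -923.46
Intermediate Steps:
x = -924 (x = -28*33 = -924)
x + k(D, -19/(-35)) = -924 - 19/(-35) = -924 - 19*(-1/35) = -924 + 19/35 = -32321/35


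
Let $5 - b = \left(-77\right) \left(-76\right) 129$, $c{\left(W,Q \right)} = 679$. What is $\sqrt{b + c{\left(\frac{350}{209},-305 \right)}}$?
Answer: $4 i \sqrt{47139} \approx 868.46 i$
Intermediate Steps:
$b = -754903$ ($b = 5 - \left(-77\right) \left(-76\right) 129 = 5 - 5852 \cdot 129 = 5 - 754908 = -754903$)
$\sqrt{b + c{\left(\frac{350}{209},-305 \right)}} = \sqrt{-754903 + 679} = \sqrt{-754224} = 4 i \sqrt{47139}$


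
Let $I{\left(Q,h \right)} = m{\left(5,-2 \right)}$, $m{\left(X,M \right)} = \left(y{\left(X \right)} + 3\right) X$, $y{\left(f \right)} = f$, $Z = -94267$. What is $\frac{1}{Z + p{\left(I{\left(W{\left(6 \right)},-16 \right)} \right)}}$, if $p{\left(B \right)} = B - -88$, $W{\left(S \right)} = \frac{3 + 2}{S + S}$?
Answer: $- \frac{1}{94139} \approx -1.0623 \cdot 10^{-5}$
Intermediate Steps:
$W{\left(S \right)} = \frac{5}{2 S}$
$m{\left(X,M \right)} = X \left(3 + X\right)$ ($m{\left(X,M \right)} = \left(X + 3\right) X = \left(3 + X\right) X = X \left(3 + X\right)$)
$I{\left(Q,h \right)} = 40$ ($I{\left(Q,h \right)} = 5 \left(3 + 5\right) = 5 \cdot 8 = 40$)
$p{\left(B \right)} = 88 + B$ ($p{\left(B \right)} = B + 88 = 88 + B$)
$\frac{1}{Z + p{\left(I{\left(W{\left(6 \right)},-16 \right)} \right)}} = \frac{1}{-94267 + \left(88 + 40\right)} = \frac{1}{-94267 + 128} = \frac{1}{-94139} = - \frac{1}{94139}$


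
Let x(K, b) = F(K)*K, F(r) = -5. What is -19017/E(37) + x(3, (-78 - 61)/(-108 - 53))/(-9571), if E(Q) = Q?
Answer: -182011152/354127 ≈ -513.97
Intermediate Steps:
x(K, b) = -5*K
-19017/E(37) + x(3, (-78 - 61)/(-108 - 53))/(-9571) = -19017/37 - 5*3/(-9571) = -19017*1/37 - 15*(-1/9571) = -19017/37 + 15/9571 = -182011152/354127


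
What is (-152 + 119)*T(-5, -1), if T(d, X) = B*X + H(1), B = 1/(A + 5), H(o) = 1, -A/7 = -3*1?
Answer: -825/26 ≈ -31.731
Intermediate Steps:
A = 21 (A = -(-21) = -7*(-3) = 21)
B = 1/26 (B = 1/(21 + 5) = 1/26 ≈ 0.038462)
T(d, X) = 1 + X/26 (T(d, X) = X/26 + 1 = 1 + X/26)
(-152 + 119)*T(-5, -1) = (-152 + 119)*(1 + (1/26)*(-1)) = -33*(1 - 1/26) = -33*25/26 = -825/26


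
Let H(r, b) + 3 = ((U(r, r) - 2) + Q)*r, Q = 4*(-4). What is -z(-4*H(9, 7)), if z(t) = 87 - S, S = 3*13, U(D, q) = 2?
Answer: -48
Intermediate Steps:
Q = -16
H(r, b) = -3 - 16*r (H(r, b) = -3 + ((2 - 2) - 16)*r = -3 + (0 - 16)*r = -3 - 16*r)
S = 39
z(t) = 48 (z(t) = 87 - 1*39 = 87 - 39 = 48)
-z(-4*H(9, 7)) = -1*48 = -48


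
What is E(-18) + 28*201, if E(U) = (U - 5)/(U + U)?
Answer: 202631/36 ≈ 5628.6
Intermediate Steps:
E(U) = (-5 + U)/(2*U) (E(U) = (-5 + U)/((2*U)) = (-5 + U)*(1/(2*U)) = (-5 + U)/(2*U))
E(-18) + 28*201 = (½)*(-5 - 18)/(-18) + 28*201 = (½)*(-1/18)*(-23) + 5628 = 23/36 + 5628 = 202631/36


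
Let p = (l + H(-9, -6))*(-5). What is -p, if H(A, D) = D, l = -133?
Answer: -695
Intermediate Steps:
p = 695 (p = (-133 - 6)*(-5) = -139*(-5) = 695)
-p = -1*695 = -695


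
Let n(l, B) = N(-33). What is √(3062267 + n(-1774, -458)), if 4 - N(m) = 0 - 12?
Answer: √3062283 ≈ 1749.9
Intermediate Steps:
N(m) = 16 (N(m) = 4 - (0 - 12) = 4 - 1*(-12) = 4 + 12 = 16)
n(l, B) = 16
√(3062267 + n(-1774, -458)) = √(3062267 + 16) = √3062283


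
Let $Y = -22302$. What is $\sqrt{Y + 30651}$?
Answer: $11 \sqrt{69} \approx 91.373$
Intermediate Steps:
$\sqrt{Y + 30651} = \sqrt{-22302 + 30651} = \sqrt{8349} = 11 \sqrt{69}$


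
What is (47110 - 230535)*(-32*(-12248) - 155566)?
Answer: -43356167250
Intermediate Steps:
(47110 - 230535)*(-32*(-12248) - 155566) = -183425*(391936 - 155566) = -183425*236370 = -43356167250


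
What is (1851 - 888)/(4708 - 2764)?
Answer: 107/216 ≈ 0.49537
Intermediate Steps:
(1851 - 888)/(4708 - 2764) = 963/1944 = 963*(1/1944) = 107/216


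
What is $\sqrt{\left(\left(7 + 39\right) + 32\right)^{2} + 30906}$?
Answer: $3 \sqrt{4110} \approx 192.33$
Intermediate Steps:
$\sqrt{\left(\left(7 + 39\right) + 32\right)^{2} + 30906} = \sqrt{\left(46 + 32\right)^{2} + 30906} = \sqrt{78^{2} + 30906} = \sqrt{6084 + 30906} = \sqrt{36990} = 3 \sqrt{4110}$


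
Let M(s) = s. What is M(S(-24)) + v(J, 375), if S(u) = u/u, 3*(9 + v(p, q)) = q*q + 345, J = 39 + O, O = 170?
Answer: 46982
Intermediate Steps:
J = 209 (J = 39 + 170 = 209)
v(p, q) = 106 + q**2/3 (v(p, q) = -9 + (q*q + 345)/3 = -9 + (q**2 + 345)/3 = -9 + (345 + q**2)/3 = -9 + (115 + q**2/3) = 106 + q**2/3)
S(u) = 1
M(S(-24)) + v(J, 375) = 1 + (106 + (1/3)*375**2) = 1 + (106 + (1/3)*140625) = 1 + (106 + 46875) = 1 + 46981 = 46982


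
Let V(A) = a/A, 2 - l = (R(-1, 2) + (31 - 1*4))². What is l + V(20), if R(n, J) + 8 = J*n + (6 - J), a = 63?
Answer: -8717/20 ≈ -435.85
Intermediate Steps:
R(n, J) = -2 - J + J*n (R(n, J) = -8 + (J*n + (6 - J)) = -8 + (6 - J + J*n) = -2 - J + J*n)
l = -439 (l = 2 - ((-2 - 1*2 + 2*(-1)) + (31 - 1*4))² = 2 - ((-2 - 2 - 2) + (31 - 4))² = 2 - (-6 + 27)² = 2 - 1*21² = 2 - 1*441 = 2 - 441 = -439)
V(A) = 63/A
l + V(20) = -439 + 63/20 = -8717/20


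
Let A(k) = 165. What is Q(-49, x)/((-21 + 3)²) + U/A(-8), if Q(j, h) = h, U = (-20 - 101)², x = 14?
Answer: 71909/810 ≈ 88.776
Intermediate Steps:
U = 14641 (U = (-121)² = 14641)
Q(-49, x)/((-21 + 3)²) + U/A(-8) = 14/((-21 + 3)²) + 14641/165 = 14/((-18)²) + 14641*(1/165) = 14/324 + 1331/15 = 14*(1/324) + 1331/15 = 7/162 + 1331/15 = 71909/810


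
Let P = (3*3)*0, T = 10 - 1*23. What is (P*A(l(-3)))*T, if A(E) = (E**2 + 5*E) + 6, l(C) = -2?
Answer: 0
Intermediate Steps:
A(E) = 6 + E**2 + 5*E
T = -13 (T = 10 - 23 = -13)
P = 0 (P = 9*0 = 0)
(P*A(l(-3)))*T = (0*(6 + (-2)**2 + 5*(-2)))*(-13) = (0*(6 + 4 - 10))*(-13) = (0*0)*(-13) = 0*(-13) = 0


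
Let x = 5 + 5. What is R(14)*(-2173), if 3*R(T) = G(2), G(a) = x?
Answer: -21730/3 ≈ -7243.3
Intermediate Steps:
x = 10
G(a) = 10
R(T) = 10/3 (R(T) = (⅓)*10 = 10/3)
R(14)*(-2173) = (10/3)*(-2173) = -21730/3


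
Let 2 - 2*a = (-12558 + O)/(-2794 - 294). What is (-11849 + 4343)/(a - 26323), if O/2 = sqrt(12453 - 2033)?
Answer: 376830087771744/1321567785721561 + 46357056*sqrt(2605)/6607838928607805 ≈ 0.28514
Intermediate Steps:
O = 4*sqrt(2605) (O = 2*sqrt(12453 - 2033) = 2*sqrt(10420) = 2*(2*sqrt(2605)) = 4*sqrt(2605) ≈ 204.16)
a = -3191/3088 + sqrt(2605)/1544 (a = 1 - (-12558 + 4*sqrt(2605))/(2*(-2794 - 294)) = 1 - (-12558 + 4*sqrt(2605))/(2*(-3088)) = 1 - (-12558 + 4*sqrt(2605))*(-1)/(2*3088) = 1 - (6279/1544 - sqrt(2605)/772)/2 = 1 + (-6279/3088 + sqrt(2605)/1544) = -3191/3088 + sqrt(2605)/1544 ≈ -1.0003)
(-11849 + 4343)/(a - 26323) = (-11849 + 4343)/((-3191/3088 + sqrt(2605)/1544) - 26323) = -7506/(-81288615/3088 + sqrt(2605)/1544)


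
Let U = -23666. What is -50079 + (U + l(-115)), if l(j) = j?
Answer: -73860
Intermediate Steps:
-50079 + (U + l(-115)) = -50079 + (-23666 - 115) = -50079 - 23781 = -73860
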